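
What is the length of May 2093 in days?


May 2093

31 days


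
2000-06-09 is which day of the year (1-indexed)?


Date: June 9, 2000
Days in months 1 through 5: 152
Plus 9 days in June

Day of year: 161


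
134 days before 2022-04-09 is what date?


Start: 2022-04-09, subtract 134 days
Back 9 days from April 9 reaches March 31, 2022 -> 125 left
March 2022 has 31 days -> back to February 28, 2022 -> 94 left
February 2022 has 28 days -> back to January 31, 2022 -> 66 left
January 2022 has 31 days -> back to December 31, 2021 -> 35 left
December 2021 has 31 days -> back to November 30, 2021 -> 4 left
November 2021: 30 - 4 = 26 -> lands on November 26

Result: 2021-11-26


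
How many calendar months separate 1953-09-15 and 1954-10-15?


From September 1953 to October 1954
1 year * 12 = 12 months, plus 1 month = 13

13 months


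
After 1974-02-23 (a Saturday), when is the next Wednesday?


Current: Saturday
Target: Wednesday
Days ahead: 4

Next Wednesday: 1974-02-27


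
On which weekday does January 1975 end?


January 1975 has 31 days
Anchor: Jan 1, 1975. With p = 1975 - 1 = 1974: (p + p//4 - p//100 + p//400) mod 7 = (1974 + 493 - 19 + 4) mod 7 = 2452 mod 7 = 2 -> Wednesday (Mon=0 ... Sun=6)
January 1 is the anchor itself -> Wednesday
Last day offset: 31 - 1 = 30 days
Weekday index = (2 + 30) mod 7 = 4

Friday, January 31


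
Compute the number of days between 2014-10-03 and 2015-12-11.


From 2014-10-03 to 2015-12-11
2014-10-03: days before October = 31 + 28 + 31 + 30 + 31 + 30 + 31 + 31 + 30 = 273 (2014 is not a leap year); day of year = 273 + 3 = 276
2015-12-11: days before December = 31 + 28 + 31 + 30 + 31 + 30 + 31 + 31 + 30 + 31 + 30 = 334 (2015 is not a leap year); day of year = 334 + 11 = 345
Rest of 2014: 365 - 276 = 89
Total = 89 + 345 = 434

434 days


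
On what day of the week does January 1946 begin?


Target: January 1, 1946
Anchor: Jan 1, 1946. With p = 1946 - 1 = 1945: (p + p//4 - p//100 + p//400) mod 7 = (1945 + 486 - 19 + 4) mod 7 = 2416 mod 7 = 1 -> Tuesday (Mon=0 ... Sun=6)
Offset from anchor: 0 days
Weekday index = (1 + 0) mod 7 = 1

Tuesday


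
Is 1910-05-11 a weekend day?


Anchor: Jan 1, 1910. With p = 1910 - 1 = 1909: (p + p//4 - p//100 + p//400) mod 7 = (1909 + 477 - 19 + 4) mod 7 = 2371 mod 7 = 5 -> Saturday (Mon=0 ... Sun=6)
Day of year: 131; offset = 130
Weekday index = (5 + 130) mod 7 = 2 -> Wednesday
Weekend days: Saturday, Sunday

No


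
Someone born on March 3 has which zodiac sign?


Date: March 3
Conventional tropical zodiac dates: Pisces from February 19 onward; Aries starts March 21
March 3 falls within the Pisces range

Pisces


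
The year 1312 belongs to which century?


Century = (year - 1) // 100 + 1
= (1312 - 1) // 100 + 1
= 1311 // 100 + 1
= 13 + 1

14th century


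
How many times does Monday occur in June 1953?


June 1953 has 30 days
Anchor: Jan 1, 1953. With p = 1953 - 1 = 1952: (p + p//4 - p//100 + p//400) mod 7 = (1952 + 488 - 19 + 4) mod 7 = 2425 mod 7 = 3 -> Thursday (Mon=0 ... Sun=6)
Days before June (Jan-May): 151; June 1 index = (3 + 151) mod 7 = 0 -> Monday
First Monday is June 1
Mondays: 1, 8, 15, 22, 29

5 Mondays


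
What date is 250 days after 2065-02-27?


Start: 2065-02-27, add 250 days
February 2065 has 28 days: 28 - 27 = 1 day to February 28 -> 249 left
March 2065 has 31 days -> 218 left
April 2065 has 30 days -> 188 left
May 2065 has 31 days -> 157 left
June 2065 has 30 days -> 127 left
July 2065 has 31 days -> 96 left
August 2065 has 31 days -> 65 left
September 2065 has 30 days -> 35 left
October 2065 has 31 days -> 4 left
November 2065: 4 <= 30 -> lands on November 4

Result: 2065-11-04


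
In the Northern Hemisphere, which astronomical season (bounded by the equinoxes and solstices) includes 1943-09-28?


Date: September 28
Astronomical Autumn (approx.; exact equinox/solstice day varies by year): September 22 to December 20
September 28 falls within the Autumn window

Autumn


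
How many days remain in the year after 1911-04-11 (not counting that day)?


Day of year: 101 of 365
Remaining = 365 - 101

264 days


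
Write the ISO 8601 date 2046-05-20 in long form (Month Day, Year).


ISO 2046-05-20 parses as year=2046, month=05, day=20
Month 5 -> May

May 20, 2046


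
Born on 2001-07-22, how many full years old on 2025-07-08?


Birth: 2001-07-22
Reference: 2025-07-08
Year difference: 2025 - 2001 = 24
Birthday not yet reached in 2025, subtract 1

23 years old


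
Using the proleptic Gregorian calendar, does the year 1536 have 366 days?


Gregorian leap year rule: divisible by 4, but not by 100, unless also by 400.
1536 is divisible by 4 but not 100 -> leap year

Yes


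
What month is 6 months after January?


January is month 1
1 + 6 = 7

July


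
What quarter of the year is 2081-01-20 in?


Month: January (month 1)
Q1: Jan-Mar, Q2: Apr-Jun, Q3: Jul-Sep, Q4: Oct-Dec

Q1


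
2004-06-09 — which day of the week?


Date: June 9, 2004
Anchor: Jan 1, 2004. With p = 2004 - 1 = 2003: (p + p//4 - p//100 + p//400) mod 7 = (2003 + 500 - 20 + 5) mod 7 = 2488 mod 7 = 3 -> Thursday (Mon=0 ... Sun=6)
Days before June (Jan-May): 152; offset = 152 + 9 - 1 = 160
Weekday index = (3 + 160) mod 7 = 2

Day of the week: Wednesday


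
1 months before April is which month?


April is month 4
4 - 1 = 3

March


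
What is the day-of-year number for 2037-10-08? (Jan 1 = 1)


Date: October 8, 2037
Days in months 1 through 9: 273
Plus 8 days in October

Day of year: 281


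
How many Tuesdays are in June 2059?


June 2059 has 30 days
Anchor: Jan 1, 2059. With p = 2059 - 1 = 2058: (p + p//4 - p//100 + p//400) mod 7 = (2058 + 514 - 20 + 5) mod 7 = 2557 mod 7 = 2 -> Wednesday (Mon=0 ... Sun=6)
Days before June (Jan-May): 151; June 1 index = (2 + 151) mod 7 = 6 -> Sunday
First Tuesday is June 3
Tuesdays: 3, 10, 17, 24

4 Tuesdays


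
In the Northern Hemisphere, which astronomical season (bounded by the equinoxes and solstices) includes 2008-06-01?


Date: June 1
Astronomical Spring (approx.; exact equinox/solstice day varies by year): March 20 to June 20
June 1 falls within the Spring window

Spring


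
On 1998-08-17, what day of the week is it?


Date: August 17, 1998
Anchor: Jan 1, 1998. With p = 1998 - 1 = 1997: (p + p//4 - p//100 + p//400) mod 7 = (1997 + 499 - 19 + 4) mod 7 = 2481 mod 7 = 3 -> Thursday (Mon=0 ... Sun=6)
Days before August (Jan-Jul): 212; offset = 212 + 17 - 1 = 228
Weekday index = (3 + 228) mod 7 = 0

Day of the week: Monday


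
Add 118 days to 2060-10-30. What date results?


Start: 2060-10-30, add 118 days
October 2060 has 31 days: 31 - 30 = 1 day to October 31 -> 117 left
November 2060 has 30 days -> 87 left
December 2060 has 31 days -> 56 left
January 2061 has 31 days -> 25 left
February 2061: 25 <= 28 -> lands on February 25

Result: 2061-02-25


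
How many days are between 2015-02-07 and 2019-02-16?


From 2015-02-07 to 2019-02-16
2015-02-07: days before February = 31; day of year = 31 + 7 = 38
2019-02-16: days before February = 31; day of year = 31 + 16 = 47
Rest of 2015: 365 - 38 = 327
Full years 2016 (366), 2017 (365), 2018 (365): 1096
Total = 327 + 1096 + 47 = 1470

1470 days


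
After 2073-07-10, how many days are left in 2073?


Day of year: 191 of 365
Remaining = 365 - 191

174 days


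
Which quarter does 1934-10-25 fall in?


Month: October (month 10)
Q1: Jan-Mar, Q2: Apr-Jun, Q3: Jul-Sep, Q4: Oct-Dec

Q4


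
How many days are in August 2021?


August 2021

31 days


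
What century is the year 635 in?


Century = (year - 1) // 100 + 1
= (635 - 1) // 100 + 1
= 634 // 100 + 1
= 6 + 1

7th century


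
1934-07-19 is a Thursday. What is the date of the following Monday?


Current: Thursday
Target: Monday
Days ahead: 4

Next Monday: 1934-07-23


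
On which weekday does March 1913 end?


March 1913 has 31 days
Anchor: Jan 1, 1913. With p = 1913 - 1 = 1912: (p + p//4 - p//100 + p//400) mod 7 = (1912 + 478 - 19 + 4) mod 7 = 2375 mod 7 = 2 -> Wednesday (Mon=0 ... Sun=6)
Days before March (Jan-Feb): 59; March 1 index = (2 + 59) mod 7 = 5 -> Saturday
Last day offset: 31 - 1 = 30 days
Weekday index = (5 + 30) mod 7 = 0

Monday, March 31


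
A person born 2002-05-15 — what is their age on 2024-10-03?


Birth: 2002-05-15
Reference: 2024-10-03
Year difference: 2024 - 2002 = 22

22 years old


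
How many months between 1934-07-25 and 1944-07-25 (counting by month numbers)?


From July 1934 to July 1944
10 years * 12 = 120 months = 120

120 months


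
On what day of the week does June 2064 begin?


Target: June 1, 2064
Anchor: Jan 1, 2064. With p = 2064 - 1 = 2063: (p + p//4 - p//100 + p//400) mod 7 = (2063 + 515 - 20 + 5) mod 7 = 2563 mod 7 = 1 -> Tuesday (Mon=0 ... Sun=6)
Days before June (Jan-May): 152 days
Weekday index = (1 + 152) mod 7 = 6

Sunday


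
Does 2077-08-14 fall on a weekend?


Anchor: Jan 1, 2077. With p = 2077 - 1 = 2076: (p + p//4 - p//100 + p//400) mod 7 = (2076 + 519 - 20 + 5) mod 7 = 2580 mod 7 = 4 -> Friday (Mon=0 ... Sun=6)
Day of year: 226; offset = 225
Weekday index = (4 + 225) mod 7 = 5 -> Saturday
Weekend days: Saturday, Sunday

Yes


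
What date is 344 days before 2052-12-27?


Start: 2052-12-27, subtract 344 days
Back 27 days from December 27 reaches November 30, 2052 -> 317 left
November 2052 has 30 days -> back to October 31, 2052 -> 287 left
October 2052 has 31 days -> back to September 30, 2052 -> 256 left
September 2052 has 30 days -> back to August 31, 2052 -> 226 left
August 2052 has 31 days -> back to July 31, 2052 -> 195 left
July 2052 has 31 days -> back to June 30, 2052 -> 164 left
June 2052 has 30 days -> back to May 31, 2052 -> 134 left
May 2052 has 31 days -> back to April 30, 2052 -> 103 left
April 2052 has 30 days -> back to March 31, 2052 -> 73 left
March 2052 has 31 days -> back to February 29, 2052 -> 42 left
February 2052 has 29 days -> back to January 31, 2052 -> 13 left
January 2052: 31 - 13 = 18 -> lands on January 18

Result: 2052-01-18


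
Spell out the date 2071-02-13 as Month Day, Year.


ISO 2071-02-13 parses as year=2071, month=02, day=13
Month 2 -> February

February 13, 2071


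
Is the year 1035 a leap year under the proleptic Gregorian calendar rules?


Gregorian leap year rule: divisible by 4, but not by 100, unless also by 400.
1035 is not divisible by 4 -> not a leap year

No


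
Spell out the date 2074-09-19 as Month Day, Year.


ISO 2074-09-19 parses as year=2074, month=09, day=19
Month 9 -> September

September 19, 2074


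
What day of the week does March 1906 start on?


Target: March 1, 1906
Anchor: Jan 1, 1906. With p = 1906 - 1 = 1905: (p + p//4 - p//100 + p//400) mod 7 = (1905 + 476 - 19 + 4) mod 7 = 2366 mod 7 = 0 -> Monday (Mon=0 ... Sun=6)
Days before March (Jan-Feb): 59 days
Weekday index = (0 + 59) mod 7 = 3

Thursday


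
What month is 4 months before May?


May is month 5
5 - 4 = 1

January


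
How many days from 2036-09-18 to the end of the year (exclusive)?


Day of year: 262 of 366
Remaining = 366 - 262

104 days


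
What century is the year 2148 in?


Century = (year - 1) // 100 + 1
= (2148 - 1) // 100 + 1
= 2147 // 100 + 1
= 21 + 1

22nd century


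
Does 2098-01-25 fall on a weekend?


Anchor: Jan 1, 2098. With p = 2098 - 1 = 2097: (p + p//4 - p//100 + p//400) mod 7 = (2097 + 524 - 20 + 5) mod 7 = 2606 mod 7 = 2 -> Wednesday (Mon=0 ... Sun=6)
Day of year: 25; offset = 24
Weekday index = (2 + 24) mod 7 = 5 -> Saturday
Weekend days: Saturday, Sunday

Yes


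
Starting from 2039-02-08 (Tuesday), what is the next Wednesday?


Current: Tuesday
Target: Wednesday
Days ahead: 1

Next Wednesday: 2039-02-09


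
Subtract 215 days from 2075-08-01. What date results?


Start: 2075-08-01, subtract 215 days
Back 1 day from August 1 reaches July 31, 2075 -> 214 left
July 2075 has 31 days -> back to June 30, 2075 -> 183 left
June 2075 has 30 days -> back to May 31, 2075 -> 153 left
May 2075 has 31 days -> back to April 30, 2075 -> 122 left
April 2075 has 30 days -> back to March 31, 2075 -> 92 left
March 2075 has 31 days -> back to February 28, 2075 -> 61 left
February 2075 has 28 days -> back to January 31, 2075 -> 33 left
January 2075 has 31 days -> back to December 31, 2074 -> 2 left
December 2074: 31 - 2 = 29 -> lands on December 29

Result: 2074-12-29


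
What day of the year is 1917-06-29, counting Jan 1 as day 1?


Date: June 29, 1917
Days in months 1 through 5: 151
Plus 29 days in June

Day of year: 180


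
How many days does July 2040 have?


July 2040

31 days


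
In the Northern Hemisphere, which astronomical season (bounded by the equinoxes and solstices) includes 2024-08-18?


Date: August 18
Astronomical Summer (approx.; exact equinox/solstice day varies by year): June 21 to September 21
August 18 falls within the Summer window

Summer


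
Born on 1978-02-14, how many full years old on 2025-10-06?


Birth: 1978-02-14
Reference: 2025-10-06
Year difference: 2025 - 1978 = 47

47 years old


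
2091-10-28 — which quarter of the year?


Month: October (month 10)
Q1: Jan-Mar, Q2: Apr-Jun, Q3: Jul-Sep, Q4: Oct-Dec

Q4


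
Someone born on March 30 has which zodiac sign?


Date: March 30
Conventional tropical zodiac dates: Aries from March 21 onward; Taurus starts April 20
March 30 falls within the Aries range

Aries


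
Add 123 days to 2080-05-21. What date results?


Start: 2080-05-21, add 123 days
May 2080 has 31 days: 31 - 21 = 10 days to May 31 -> 113 left
June 2080 has 30 days -> 83 left
July 2080 has 31 days -> 52 left
August 2080 has 31 days -> 21 left
September 2080: 21 <= 30 -> lands on September 21

Result: 2080-09-21


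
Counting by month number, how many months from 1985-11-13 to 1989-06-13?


From November 1985 to June 1989
4 years * 12 = 48 months, minus 5 months = 43

43 months


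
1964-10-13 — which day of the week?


Date: October 13, 1964
Anchor: Jan 1, 1964. With p = 1964 - 1 = 1963: (p + p//4 - p//100 + p//400) mod 7 = (1963 + 490 - 19 + 4) mod 7 = 2438 mod 7 = 2 -> Wednesday (Mon=0 ... Sun=6)
Days before October (Jan-Sep): 274; offset = 274 + 13 - 1 = 286
Weekday index = (2 + 286) mod 7 = 1

Day of the week: Tuesday


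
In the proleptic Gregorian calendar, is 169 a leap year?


Gregorian leap year rule: divisible by 4, but not by 100, unless also by 400.
169 is not divisible by 4 -> not a leap year

No


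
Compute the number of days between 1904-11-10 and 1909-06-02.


From 1904-11-10 to 1909-06-02
1904-11-10: days before November = 31 + 29 + 31 + 30 + 31 + 30 + 31 + 31 + 30 + 31 = 305 (1904 is a leap year); day of year = 305 + 10 = 315
1909-06-02: days before June = 31 + 28 + 31 + 30 + 31 = 151 (1909 is not a leap year); day of year = 151 + 2 = 153
Rest of 1904: 366 - 315 = 51
Full years 1905 (365), 1906 (365), 1907 (365), 1908 (366): 1461
Total = 51 + 1461 + 153 = 1665

1665 days


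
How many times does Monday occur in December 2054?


December 2054 has 31 days
Anchor: Jan 1, 2054. With p = 2054 - 1 = 2053: (p + p//4 - p//100 + p//400) mod 7 = (2053 + 513 - 20 + 5) mod 7 = 2551 mod 7 = 3 -> Thursday (Mon=0 ... Sun=6)
Days before December (Jan-Nov): 334; December 1 index = (3 + 334) mod 7 = 1 -> Tuesday
First Monday is December 7
Mondays: 7, 14, 21, 28

4 Mondays


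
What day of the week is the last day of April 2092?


April 2092 has 30 days
Anchor: Jan 1, 2092. With p = 2092 - 1 = 2091: (p + p//4 - p//100 + p//400) mod 7 = (2091 + 522 - 20 + 5) mod 7 = 2598 mod 7 = 1 -> Tuesday (Mon=0 ... Sun=6)
Days before April (Jan-Mar): 91; April 1 index = (1 + 91) mod 7 = 1 -> Tuesday
Last day offset: 30 - 1 = 29 days
Weekday index = (1 + 29) mod 7 = 2

Wednesday, April 30


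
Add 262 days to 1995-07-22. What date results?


Start: 1995-07-22, add 262 days
July 1995 has 31 days: 31 - 22 = 9 days to July 31 -> 253 left
August 1995 has 31 days -> 222 left
September 1995 has 30 days -> 192 left
October 1995 has 31 days -> 161 left
November 1995 has 30 days -> 131 left
December 1995 has 31 days -> 100 left
January 1996 has 31 days -> 69 left
February 1996 has 29 days -> 40 left
March 1996 has 31 days -> 9 left
April 1996: 9 <= 30 -> lands on April 9

Result: 1996-04-09


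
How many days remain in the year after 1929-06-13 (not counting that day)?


Day of year: 164 of 365
Remaining = 365 - 164

201 days


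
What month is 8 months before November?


November is month 11
11 - 8 = 3

March


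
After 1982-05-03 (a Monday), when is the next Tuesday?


Current: Monday
Target: Tuesday
Days ahead: 1

Next Tuesday: 1982-05-04


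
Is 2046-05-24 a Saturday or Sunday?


Anchor: Jan 1, 2046. With p = 2046 - 1 = 2045: (p + p//4 - p//100 + p//400) mod 7 = (2045 + 511 - 20 + 5) mod 7 = 2541 mod 7 = 0 -> Monday (Mon=0 ... Sun=6)
Day of year: 144; offset = 143
Weekday index = (0 + 143) mod 7 = 3 -> Thursday
Weekend days: Saturday, Sunday

No


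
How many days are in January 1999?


January 1999

31 days


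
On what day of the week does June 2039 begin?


Target: June 1, 2039
Anchor: Jan 1, 2039. With p = 2039 - 1 = 2038: (p + p//4 - p//100 + p//400) mod 7 = (2038 + 509 - 20 + 5) mod 7 = 2532 mod 7 = 5 -> Saturday (Mon=0 ... Sun=6)
Days before June (Jan-May): 151 days
Weekday index = (5 + 151) mod 7 = 2

Wednesday


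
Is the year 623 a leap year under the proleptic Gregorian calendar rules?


Gregorian leap year rule: divisible by 4, but not by 100, unless also by 400.
623 is not divisible by 4 -> not a leap year

No


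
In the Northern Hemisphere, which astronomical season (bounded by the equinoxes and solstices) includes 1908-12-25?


Date: December 25
Astronomical Winter (approx.; exact equinox/solstice day varies by year): December 21 to March 19
December 25 falls within the Winter window

Winter


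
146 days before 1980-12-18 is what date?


Start: 1980-12-18, subtract 146 days
Back 18 days from December 18 reaches November 30, 1980 -> 128 left
November 1980 has 30 days -> back to October 31, 1980 -> 98 left
October 1980 has 31 days -> back to September 30, 1980 -> 67 left
September 1980 has 30 days -> back to August 31, 1980 -> 37 left
August 1980 has 31 days -> back to July 31, 1980 -> 6 left
July 1980: 31 - 6 = 25 -> lands on July 25

Result: 1980-07-25


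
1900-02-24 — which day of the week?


Date: February 24, 1900
Anchor: Jan 1, 1900. With p = 1900 - 1 = 1899: (p + p//4 - p//100 + p//400) mod 7 = (1899 + 474 - 18 + 4) mod 7 = 2359 mod 7 = 0 -> Monday (Mon=0 ... Sun=6)
Days before February (Jan): 31; offset = 31 + 24 - 1 = 54
Weekday index = (0 + 54) mod 7 = 5

Day of the week: Saturday


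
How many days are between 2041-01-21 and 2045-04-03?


From 2041-01-21 to 2045-04-03
2041-01-21: day of year = 21
2045-04-03: days before April = 31 + 28 + 31 = 90 (2045 is not a leap year); day of year = 90 + 3 = 93
Rest of 2041: 365 - 21 = 344
Full years 2042 (365), 2043 (365), 2044 (366): 1096
Total = 344 + 1096 + 93 = 1533

1533 days


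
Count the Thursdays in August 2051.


August 2051 has 31 days
Anchor: Jan 1, 2051. With p = 2051 - 1 = 2050: (p + p//4 - p//100 + p//400) mod 7 = (2050 + 512 - 20 + 5) mod 7 = 2547 mod 7 = 6 -> Sunday (Mon=0 ... Sun=6)
Days before August (Jan-Jul): 212; August 1 index = (6 + 212) mod 7 = 1 -> Tuesday
First Thursday is August 3
Thursdays: 3, 10, 17, 24, 31

5 Thursdays


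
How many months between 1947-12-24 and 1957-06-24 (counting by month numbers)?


From December 1947 to June 1957
10 years * 12 = 120 months, minus 6 months = 114

114 months


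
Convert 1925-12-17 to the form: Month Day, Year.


ISO 1925-12-17 parses as year=1925, month=12, day=17
Month 12 -> December

December 17, 1925


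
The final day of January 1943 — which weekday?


January 1943 has 31 days
Anchor: Jan 1, 1943. With p = 1943 - 1 = 1942: (p + p//4 - p//100 + p//400) mod 7 = (1942 + 485 - 19 + 4) mod 7 = 2412 mod 7 = 4 -> Friday (Mon=0 ... Sun=6)
January 1 is the anchor itself -> Friday
Last day offset: 31 - 1 = 30 days
Weekday index = (4 + 30) mod 7 = 6

Sunday, January 31


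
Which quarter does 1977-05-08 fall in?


Month: May (month 5)
Q1: Jan-Mar, Q2: Apr-Jun, Q3: Jul-Sep, Q4: Oct-Dec

Q2


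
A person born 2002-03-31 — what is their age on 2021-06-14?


Birth: 2002-03-31
Reference: 2021-06-14
Year difference: 2021 - 2002 = 19

19 years old


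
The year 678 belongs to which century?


Century = (year - 1) // 100 + 1
= (678 - 1) // 100 + 1
= 677 // 100 + 1
= 6 + 1

7th century


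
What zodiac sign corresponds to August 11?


Date: August 11
Conventional tropical zodiac dates: Leo from July 23 onward; Virgo starts August 23
August 11 falls within the Leo range

Leo


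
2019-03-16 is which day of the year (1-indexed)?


Date: March 16, 2019
Days in months 1 through 2: 59
Plus 16 days in March

Day of year: 75


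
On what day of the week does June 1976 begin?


Target: June 1, 1976
Anchor: Jan 1, 1976. With p = 1976 - 1 = 1975: (p + p//4 - p//100 + p//400) mod 7 = (1975 + 493 - 19 + 4) mod 7 = 2453 mod 7 = 3 -> Thursday (Mon=0 ... Sun=6)
Days before June (Jan-May): 152 days
Weekday index = (3 + 152) mod 7 = 1

Tuesday


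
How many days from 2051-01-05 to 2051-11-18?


From 2051-01-05 to 2051-11-18
2051-01-05: day of year = 5
2051-11-18: days before November = 31 + 28 + 31 + 30 + 31 + 30 + 31 + 31 + 30 + 31 = 304 (2051 is not a leap year); day of year = 304 + 18 = 322
Same year: 322 - 5 = 317

317 days


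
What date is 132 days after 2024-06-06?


Start: 2024-06-06, add 132 days
June 2024 has 30 days: 30 - 6 = 24 days to June 30 -> 108 left
July 2024 has 31 days -> 77 left
August 2024 has 31 days -> 46 left
September 2024 has 30 days -> 16 left
October 2024: 16 <= 31 -> lands on October 16

Result: 2024-10-16


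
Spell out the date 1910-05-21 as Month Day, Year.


ISO 1910-05-21 parses as year=1910, month=05, day=21
Month 5 -> May

May 21, 1910


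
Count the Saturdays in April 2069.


April 2069 has 30 days
Anchor: Jan 1, 2069. With p = 2069 - 1 = 2068: (p + p//4 - p//100 + p//400) mod 7 = (2068 + 517 - 20 + 5) mod 7 = 2570 mod 7 = 1 -> Tuesday (Mon=0 ... Sun=6)
Days before April (Jan-Mar): 90; April 1 index = (1 + 90) mod 7 = 0 -> Monday
First Saturday is April 6
Saturdays: 6, 13, 20, 27

4 Saturdays


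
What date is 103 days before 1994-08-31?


Start: 1994-08-31, subtract 103 days
Back 31 days from August 31 reaches July 31, 1994 -> 72 left
July 1994 has 31 days -> back to June 30, 1994 -> 41 left
June 1994 has 30 days -> back to May 31, 1994 -> 11 left
May 1994: 31 - 11 = 20 -> lands on May 20

Result: 1994-05-20


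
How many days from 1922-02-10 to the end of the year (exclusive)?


Day of year: 41 of 365
Remaining = 365 - 41

324 days


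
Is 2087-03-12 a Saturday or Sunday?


Anchor: Jan 1, 2087. With p = 2087 - 1 = 2086: (p + p//4 - p//100 + p//400) mod 7 = (2086 + 521 - 20 + 5) mod 7 = 2592 mod 7 = 2 -> Wednesday (Mon=0 ... Sun=6)
Day of year: 71; offset = 70
Weekday index = (2 + 70) mod 7 = 2 -> Wednesday
Weekend days: Saturday, Sunday

No


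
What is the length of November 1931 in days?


November 1931

30 days


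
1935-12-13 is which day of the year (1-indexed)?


Date: December 13, 1935
Days in months 1 through 11: 334
Plus 13 days in December

Day of year: 347


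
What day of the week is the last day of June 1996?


June 1996 has 30 days
Anchor: Jan 1, 1996. With p = 1996 - 1 = 1995: (p + p//4 - p//100 + p//400) mod 7 = (1995 + 498 - 19 + 4) mod 7 = 2478 mod 7 = 0 -> Monday (Mon=0 ... Sun=6)
Days before June (Jan-May): 152; June 1 index = (0 + 152) mod 7 = 5 -> Saturday
Last day offset: 30 - 1 = 29 days
Weekday index = (5 + 29) mod 7 = 6

Sunday, June 30


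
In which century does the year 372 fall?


Century = (year - 1) // 100 + 1
= (372 - 1) // 100 + 1
= 371 // 100 + 1
= 3 + 1

4th century


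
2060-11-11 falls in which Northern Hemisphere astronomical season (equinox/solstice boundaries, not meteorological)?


Date: November 11
Astronomical Autumn (approx.; exact equinox/solstice day varies by year): September 22 to December 20
November 11 falls within the Autumn window

Autumn


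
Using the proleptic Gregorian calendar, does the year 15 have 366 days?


Gregorian leap year rule: divisible by 4, but not by 100, unless also by 400.
15 is not divisible by 4 -> not a leap year

No


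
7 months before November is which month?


November is month 11
11 - 7 = 4

April


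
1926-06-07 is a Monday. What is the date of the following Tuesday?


Current: Monday
Target: Tuesday
Days ahead: 1

Next Tuesday: 1926-06-08


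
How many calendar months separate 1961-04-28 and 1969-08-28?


From April 1961 to August 1969
8 years * 12 = 96 months, plus 4 months = 100

100 months


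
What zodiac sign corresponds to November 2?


Date: November 2
Conventional tropical zodiac dates: Scorpio from October 23 onward; Sagittarius starts November 22
November 2 falls within the Scorpio range

Scorpio


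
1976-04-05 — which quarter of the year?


Month: April (month 4)
Q1: Jan-Mar, Q2: Apr-Jun, Q3: Jul-Sep, Q4: Oct-Dec

Q2


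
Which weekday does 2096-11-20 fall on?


Date: November 20, 2096
Anchor: Jan 1, 2096. With p = 2096 - 1 = 2095: (p + p//4 - p//100 + p//400) mod 7 = (2095 + 523 - 20 + 5) mod 7 = 2603 mod 7 = 6 -> Sunday (Mon=0 ... Sun=6)
Days before November (Jan-Oct): 305; offset = 305 + 20 - 1 = 324
Weekday index = (6 + 324) mod 7 = 1

Day of the week: Tuesday


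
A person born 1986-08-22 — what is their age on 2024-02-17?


Birth: 1986-08-22
Reference: 2024-02-17
Year difference: 2024 - 1986 = 38
Birthday not yet reached in 2024, subtract 1

37 years old


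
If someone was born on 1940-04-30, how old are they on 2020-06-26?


Birth: 1940-04-30
Reference: 2020-06-26
Year difference: 2020 - 1940 = 80

80 years old


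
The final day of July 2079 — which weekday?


July 2079 has 31 days
Anchor: Jan 1, 2079. With p = 2079 - 1 = 2078: (p + p//4 - p//100 + p//400) mod 7 = (2078 + 519 - 20 + 5) mod 7 = 2582 mod 7 = 6 -> Sunday (Mon=0 ... Sun=6)
Days before July (Jan-Jun): 181; July 1 index = (6 + 181) mod 7 = 5 -> Saturday
Last day offset: 31 - 1 = 30 days
Weekday index = (5 + 30) mod 7 = 0

Monday, July 31


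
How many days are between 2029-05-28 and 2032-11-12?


From 2029-05-28 to 2032-11-12
2029-05-28: days before May = 31 + 28 + 31 + 30 = 120 (2029 is not a leap year); day of year = 120 + 28 = 148
2032-11-12: days before November = 31 + 29 + 31 + 30 + 31 + 30 + 31 + 31 + 30 + 31 = 305 (2032 is a leap year); day of year = 305 + 12 = 317
Rest of 2029: 365 - 148 = 217
Full years 2030 (365), 2031 (365): 730
Total = 217 + 730 + 317 = 1264

1264 days


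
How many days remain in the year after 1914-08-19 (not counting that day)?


Day of year: 231 of 365
Remaining = 365 - 231

134 days


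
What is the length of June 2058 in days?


June 2058

30 days


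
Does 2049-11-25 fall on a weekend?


Anchor: Jan 1, 2049. With p = 2049 - 1 = 2048: (p + p//4 - p//100 + p//400) mod 7 = (2048 + 512 - 20 + 5) mod 7 = 2545 mod 7 = 4 -> Friday (Mon=0 ... Sun=6)
Day of year: 329; offset = 328
Weekday index = (4 + 328) mod 7 = 3 -> Thursday
Weekend days: Saturday, Sunday

No


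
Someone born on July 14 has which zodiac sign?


Date: July 14
Conventional tropical zodiac dates: Cancer from June 21 onward; Leo starts July 23
July 14 falls within the Cancer range

Cancer


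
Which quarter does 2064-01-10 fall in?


Month: January (month 1)
Q1: Jan-Mar, Q2: Apr-Jun, Q3: Jul-Sep, Q4: Oct-Dec

Q1


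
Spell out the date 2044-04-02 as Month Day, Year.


ISO 2044-04-02 parses as year=2044, month=04, day=02
Month 4 -> April

April 2, 2044


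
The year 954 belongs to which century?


Century = (year - 1) // 100 + 1
= (954 - 1) // 100 + 1
= 953 // 100 + 1
= 9 + 1

10th century


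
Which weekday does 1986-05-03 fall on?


Date: May 3, 1986
Anchor: Jan 1, 1986. With p = 1986 - 1 = 1985: (p + p//4 - p//100 + p//400) mod 7 = (1985 + 496 - 19 + 4) mod 7 = 2466 mod 7 = 2 -> Wednesday (Mon=0 ... Sun=6)
Days before May (Jan-Apr): 120; offset = 120 + 3 - 1 = 122
Weekday index = (2 + 122) mod 7 = 5

Day of the week: Saturday


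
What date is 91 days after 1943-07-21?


Start: 1943-07-21, add 91 days
July 1943 has 31 days: 31 - 21 = 10 days to July 31 -> 81 left
August 1943 has 31 days -> 50 left
September 1943 has 30 days -> 20 left
October 1943: 20 <= 31 -> lands on October 20

Result: 1943-10-20


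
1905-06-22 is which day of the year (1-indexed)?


Date: June 22, 1905
Days in months 1 through 5: 151
Plus 22 days in June

Day of year: 173


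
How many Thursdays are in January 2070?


January 2070 has 31 days
Anchor: Jan 1, 2070. With p = 2070 - 1 = 2069: (p + p//4 - p//100 + p//400) mod 7 = (2069 + 517 - 20 + 5) mod 7 = 2571 mod 7 = 2 -> Wednesday (Mon=0 ... Sun=6)
January 1 is the anchor itself -> Wednesday
First Thursday is January 2
Thursdays: 2, 9, 16, 23, 30

5 Thursdays


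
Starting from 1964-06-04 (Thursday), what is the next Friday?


Current: Thursday
Target: Friday
Days ahead: 1

Next Friday: 1964-06-05


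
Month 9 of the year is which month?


Month 9 of 12

September


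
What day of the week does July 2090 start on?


Target: July 1, 2090
Anchor: Jan 1, 2090. With p = 2090 - 1 = 2089: (p + p//4 - p//100 + p//400) mod 7 = (2089 + 522 - 20 + 5) mod 7 = 2596 mod 7 = 6 -> Sunday (Mon=0 ... Sun=6)
Days before July (Jan-Jun): 181 days
Weekday index = (6 + 181) mod 7 = 5

Saturday


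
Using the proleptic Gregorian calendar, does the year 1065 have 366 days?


Gregorian leap year rule: divisible by 4, but not by 100, unless also by 400.
1065 is not divisible by 4 -> not a leap year

No


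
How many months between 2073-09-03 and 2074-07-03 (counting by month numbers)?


From September 2073 to July 2074
1 year * 12 = 12 months, minus 2 months = 10

10 months


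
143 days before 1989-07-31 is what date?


Start: 1989-07-31, subtract 143 days
Back 31 days from July 31 reaches June 30, 1989 -> 112 left
June 1989 has 30 days -> back to May 31, 1989 -> 82 left
May 1989 has 31 days -> back to April 30, 1989 -> 51 left
April 1989 has 30 days -> back to March 31, 1989 -> 21 left
March 1989: 31 - 21 = 10 -> lands on March 10

Result: 1989-03-10


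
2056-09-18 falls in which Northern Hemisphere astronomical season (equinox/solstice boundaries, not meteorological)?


Date: September 18
Astronomical Summer (approx.; exact equinox/solstice day varies by year): June 21 to September 21
September 18 falls within the Summer window

Summer


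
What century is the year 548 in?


Century = (year - 1) // 100 + 1
= (548 - 1) // 100 + 1
= 547 // 100 + 1
= 5 + 1

6th century


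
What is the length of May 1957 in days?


May 1957

31 days


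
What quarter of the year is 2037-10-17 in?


Month: October (month 10)
Q1: Jan-Mar, Q2: Apr-Jun, Q3: Jul-Sep, Q4: Oct-Dec

Q4


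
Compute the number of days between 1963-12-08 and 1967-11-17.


From 1963-12-08 to 1967-11-17
1963-12-08: days before December = 31 + 28 + 31 + 30 + 31 + 30 + 31 + 31 + 30 + 31 + 30 = 334 (1963 is not a leap year); day of year = 334 + 8 = 342
1967-11-17: days before November = 31 + 28 + 31 + 30 + 31 + 30 + 31 + 31 + 30 + 31 = 304 (1967 is not a leap year); day of year = 304 + 17 = 321
Rest of 1963: 365 - 342 = 23
Full years 1964 (366), 1965 (365), 1966 (365): 1096
Total = 23 + 1096 + 321 = 1440

1440 days


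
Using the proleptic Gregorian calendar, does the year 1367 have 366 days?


Gregorian leap year rule: divisible by 4, but not by 100, unless also by 400.
1367 is not divisible by 4 -> not a leap year

No


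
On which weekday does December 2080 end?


December 2080 has 31 days
Anchor: Jan 1, 2080. With p = 2080 - 1 = 2079: (p + p//4 - p//100 + p//400) mod 7 = (2079 + 519 - 20 + 5) mod 7 = 2583 mod 7 = 0 -> Monday (Mon=0 ... Sun=6)
Days before December (Jan-Nov): 335; December 1 index = (0 + 335) mod 7 = 6 -> Sunday
Last day offset: 31 - 1 = 30 days
Weekday index = (6 + 30) mod 7 = 1

Tuesday, December 31


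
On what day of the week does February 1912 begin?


Target: February 1, 1912
Anchor: Jan 1, 1912. With p = 1912 - 1 = 1911: (p + p//4 - p//100 + p//400) mod 7 = (1911 + 477 - 19 + 4) mod 7 = 2373 mod 7 = 0 -> Monday (Mon=0 ... Sun=6)
Days before February (Jan): 31 days
Weekday index = (0 + 31) mod 7 = 3

Thursday


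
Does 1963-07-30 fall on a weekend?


Anchor: Jan 1, 1963. With p = 1963 - 1 = 1962: (p + p//4 - p//100 + p//400) mod 7 = (1962 + 490 - 19 + 4) mod 7 = 2437 mod 7 = 1 -> Tuesday (Mon=0 ... Sun=6)
Day of year: 211; offset = 210
Weekday index = (1 + 210) mod 7 = 1 -> Tuesday
Weekend days: Saturday, Sunday

No


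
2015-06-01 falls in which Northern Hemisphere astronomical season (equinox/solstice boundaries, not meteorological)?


Date: June 1
Astronomical Spring (approx.; exact equinox/solstice day varies by year): March 20 to June 20
June 1 falls within the Spring window

Spring


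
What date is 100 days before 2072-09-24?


Start: 2072-09-24, subtract 100 days
Back 24 days from September 24 reaches August 31, 2072 -> 76 left
August 2072 has 31 days -> back to July 31, 2072 -> 45 left
July 2072 has 31 days -> back to June 30, 2072 -> 14 left
June 2072: 30 - 14 = 16 -> lands on June 16

Result: 2072-06-16


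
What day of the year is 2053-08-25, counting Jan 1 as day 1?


Date: August 25, 2053
Days in months 1 through 7: 212
Plus 25 days in August

Day of year: 237


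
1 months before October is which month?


October is month 10
10 - 1 = 9

September


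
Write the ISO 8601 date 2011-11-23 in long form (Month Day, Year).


ISO 2011-11-23 parses as year=2011, month=11, day=23
Month 11 -> November

November 23, 2011


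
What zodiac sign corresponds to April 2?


Date: April 2
Conventional tropical zodiac dates: Aries from March 21 onward; Taurus starts April 20
April 2 falls within the Aries range

Aries


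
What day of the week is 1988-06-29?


Date: June 29, 1988
Anchor: Jan 1, 1988. With p = 1988 - 1 = 1987: (p + p//4 - p//100 + p//400) mod 7 = (1987 + 496 - 19 + 4) mod 7 = 2468 mod 7 = 4 -> Friday (Mon=0 ... Sun=6)
Days before June (Jan-May): 152; offset = 152 + 29 - 1 = 180
Weekday index = (4 + 180) mod 7 = 2

Day of the week: Wednesday


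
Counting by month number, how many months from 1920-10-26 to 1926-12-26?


From October 1920 to December 1926
6 years * 12 = 72 months, plus 2 months = 74

74 months


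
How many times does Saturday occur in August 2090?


August 2090 has 31 days
Anchor: Jan 1, 2090. With p = 2090 - 1 = 2089: (p + p//4 - p//100 + p//400) mod 7 = (2089 + 522 - 20 + 5) mod 7 = 2596 mod 7 = 6 -> Sunday (Mon=0 ... Sun=6)
Days before August (Jan-Jul): 212; August 1 index = (6 + 212) mod 7 = 1 -> Tuesday
First Saturday is August 5
Saturdays: 5, 12, 19, 26

4 Saturdays


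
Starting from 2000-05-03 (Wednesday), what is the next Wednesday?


Current: Wednesday
Target: Wednesday
Days ahead: 7

Next Wednesday: 2000-05-10


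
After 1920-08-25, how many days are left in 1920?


Day of year: 238 of 366
Remaining = 366 - 238

128 days


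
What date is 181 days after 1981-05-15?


Start: 1981-05-15, add 181 days
May 1981 has 31 days: 31 - 15 = 16 days to May 31 -> 165 left
June 1981 has 30 days -> 135 left
July 1981 has 31 days -> 104 left
August 1981 has 31 days -> 73 left
September 1981 has 30 days -> 43 left
October 1981 has 31 days -> 12 left
November 1981: 12 <= 30 -> lands on November 12

Result: 1981-11-12


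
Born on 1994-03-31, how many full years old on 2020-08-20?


Birth: 1994-03-31
Reference: 2020-08-20
Year difference: 2020 - 1994 = 26

26 years old


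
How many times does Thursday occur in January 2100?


January 2100 has 31 days
Anchor: Jan 1, 2100. With p = 2100 - 1 = 2099: (p + p//4 - p//100 + p//400) mod 7 = (2099 + 524 - 20 + 5) mod 7 = 2608 mod 7 = 4 -> Friday (Mon=0 ... Sun=6)
January 1 is the anchor itself -> Friday
First Thursday is January 7
Thursdays: 7, 14, 21, 28

4 Thursdays


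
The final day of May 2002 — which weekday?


May 2002 has 31 days
Anchor: Jan 1, 2002. With p = 2002 - 1 = 2001: (p + p//4 - p//100 + p//400) mod 7 = (2001 + 500 - 20 + 5) mod 7 = 2486 mod 7 = 1 -> Tuesday (Mon=0 ... Sun=6)
Days before May (Jan-Apr): 120; May 1 index = (1 + 120) mod 7 = 2 -> Wednesday
Last day offset: 31 - 1 = 30 days
Weekday index = (2 + 30) mod 7 = 4

Friday, May 31


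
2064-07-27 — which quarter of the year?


Month: July (month 7)
Q1: Jan-Mar, Q2: Apr-Jun, Q3: Jul-Sep, Q4: Oct-Dec

Q3


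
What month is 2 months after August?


August is month 8
8 + 2 = 10

October


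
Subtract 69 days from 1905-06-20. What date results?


Start: 1905-06-20, subtract 69 days
Back 20 days from June 20 reaches May 31, 1905 -> 49 left
May 1905 has 31 days -> back to April 30, 1905 -> 18 left
April 1905: 30 - 18 = 12 -> lands on April 12

Result: 1905-04-12


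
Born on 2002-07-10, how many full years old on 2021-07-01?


Birth: 2002-07-10
Reference: 2021-07-01
Year difference: 2021 - 2002 = 19
Birthday not yet reached in 2021, subtract 1

18 years old


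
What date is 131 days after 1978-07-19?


Start: 1978-07-19, add 131 days
July 1978 has 31 days: 31 - 19 = 12 days to July 31 -> 119 left
August 1978 has 31 days -> 88 left
September 1978 has 30 days -> 58 left
October 1978 has 31 days -> 27 left
November 1978: 27 <= 30 -> lands on November 27

Result: 1978-11-27


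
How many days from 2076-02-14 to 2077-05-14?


From 2076-02-14 to 2077-05-14
2076-02-14: days before February = 31; day of year = 31 + 14 = 45
2077-05-14: days before May = 31 + 28 + 31 + 30 = 120 (2077 is not a leap year); day of year = 120 + 14 = 134
Rest of 2076: 366 - 45 = 321
Total = 321 + 134 = 455

455 days


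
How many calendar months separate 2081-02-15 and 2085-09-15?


From February 2081 to September 2085
4 years * 12 = 48 months, plus 7 months = 55

55 months


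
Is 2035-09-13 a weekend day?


Anchor: Jan 1, 2035. With p = 2035 - 1 = 2034: (p + p//4 - p//100 + p//400) mod 7 = (2034 + 508 - 20 + 5) mod 7 = 2527 mod 7 = 0 -> Monday (Mon=0 ... Sun=6)
Day of year: 256; offset = 255
Weekday index = (0 + 255) mod 7 = 3 -> Thursday
Weekend days: Saturday, Sunday

No


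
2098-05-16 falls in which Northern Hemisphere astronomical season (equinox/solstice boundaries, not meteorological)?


Date: May 16
Astronomical Spring (approx.; exact equinox/solstice day varies by year): March 20 to June 20
May 16 falls within the Spring window

Spring


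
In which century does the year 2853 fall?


Century = (year - 1) // 100 + 1
= (2853 - 1) // 100 + 1
= 2852 // 100 + 1
= 28 + 1

29th century


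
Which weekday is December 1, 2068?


Target: December 1, 2068
Anchor: Jan 1, 2068. With p = 2068 - 1 = 2067: (p + p//4 - p//100 + p//400) mod 7 = (2067 + 516 - 20 + 5) mod 7 = 2568 mod 7 = 6 -> Sunday (Mon=0 ... Sun=6)
Days before December (Jan-Nov): 335 days
Weekday index = (6 + 335) mod 7 = 5

Saturday


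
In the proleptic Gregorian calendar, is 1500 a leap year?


Gregorian leap year rule: divisible by 4, but not by 100, unless also by 400.
1500 is divisible by 100 but not 400 -> not a leap year

No


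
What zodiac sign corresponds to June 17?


Date: June 17
Conventional tropical zodiac dates: Gemini from May 21 onward; Cancer starts June 21
June 17 falls within the Gemini range

Gemini


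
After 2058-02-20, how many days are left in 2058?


Day of year: 51 of 365
Remaining = 365 - 51

314 days
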